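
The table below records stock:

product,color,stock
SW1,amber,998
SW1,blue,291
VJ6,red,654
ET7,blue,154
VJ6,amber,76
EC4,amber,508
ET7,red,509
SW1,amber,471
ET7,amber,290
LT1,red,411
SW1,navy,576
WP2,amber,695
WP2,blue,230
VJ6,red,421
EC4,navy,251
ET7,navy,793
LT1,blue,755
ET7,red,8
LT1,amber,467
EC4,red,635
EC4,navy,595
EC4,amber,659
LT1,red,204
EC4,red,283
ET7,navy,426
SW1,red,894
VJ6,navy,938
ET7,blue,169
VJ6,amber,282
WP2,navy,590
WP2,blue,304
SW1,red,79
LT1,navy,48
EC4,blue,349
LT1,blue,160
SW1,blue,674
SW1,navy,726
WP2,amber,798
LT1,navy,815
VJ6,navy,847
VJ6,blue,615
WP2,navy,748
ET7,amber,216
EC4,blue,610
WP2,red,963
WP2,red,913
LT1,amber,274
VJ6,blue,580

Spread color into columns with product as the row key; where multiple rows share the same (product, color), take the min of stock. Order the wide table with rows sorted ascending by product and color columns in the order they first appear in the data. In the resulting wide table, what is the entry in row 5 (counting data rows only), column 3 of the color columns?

421

With rows sorted ascending by product, row 5 is product=VJ6. color columns in first-appearance order: amber, blue, red, navy; column 3 is red.
Long rows with product=VJ6, color=red: min(654, 421) = 421.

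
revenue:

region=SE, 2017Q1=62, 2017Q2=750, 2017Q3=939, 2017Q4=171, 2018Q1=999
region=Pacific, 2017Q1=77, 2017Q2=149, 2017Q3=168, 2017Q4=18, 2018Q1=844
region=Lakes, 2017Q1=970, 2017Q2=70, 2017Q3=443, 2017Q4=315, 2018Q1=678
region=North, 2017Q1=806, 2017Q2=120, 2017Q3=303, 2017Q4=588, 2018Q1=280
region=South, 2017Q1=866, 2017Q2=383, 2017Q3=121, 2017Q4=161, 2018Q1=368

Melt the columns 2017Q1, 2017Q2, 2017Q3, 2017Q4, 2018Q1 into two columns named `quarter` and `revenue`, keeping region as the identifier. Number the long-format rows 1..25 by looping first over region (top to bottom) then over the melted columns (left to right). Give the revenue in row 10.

844

25 rows total (5 × 5). Row 10: index ⌊(10-1)/5⌋ = 1 into region → Pacific; (10-1) mod 5 = 4 into the melted columns → 2018Q1.
So row 10 is (Pacific, 2018Q1, 844); revenue = 844.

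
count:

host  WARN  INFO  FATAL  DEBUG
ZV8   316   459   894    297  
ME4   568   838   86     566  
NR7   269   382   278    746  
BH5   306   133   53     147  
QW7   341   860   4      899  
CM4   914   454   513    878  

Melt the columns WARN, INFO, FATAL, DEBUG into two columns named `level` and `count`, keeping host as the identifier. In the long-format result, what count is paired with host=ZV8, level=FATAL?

Unpivoting turns each (host, wide-column) pair into one long row.
The wide cell at row ZV8, column FATAL holds 894, so the long row (ZV8, FATAL) has count=894.

894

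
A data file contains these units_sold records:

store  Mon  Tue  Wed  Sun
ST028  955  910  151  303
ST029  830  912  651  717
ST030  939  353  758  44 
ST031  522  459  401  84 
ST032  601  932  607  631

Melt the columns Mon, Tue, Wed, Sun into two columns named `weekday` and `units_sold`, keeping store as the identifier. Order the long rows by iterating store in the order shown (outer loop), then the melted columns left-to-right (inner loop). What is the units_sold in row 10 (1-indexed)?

353

20 rows total (5 × 4). Row 10: index ⌊(10-1)/4⌋ = 2 into store → ST030; (10-1) mod 4 = 1 into the melted columns → Tue.
So row 10 is (ST030, Tue, 353); units_sold = 353.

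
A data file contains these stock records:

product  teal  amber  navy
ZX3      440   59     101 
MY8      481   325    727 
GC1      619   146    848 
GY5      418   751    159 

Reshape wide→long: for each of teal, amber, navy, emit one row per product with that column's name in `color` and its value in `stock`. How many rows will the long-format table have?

4 product values × 3 melted columns = 12 rows.

12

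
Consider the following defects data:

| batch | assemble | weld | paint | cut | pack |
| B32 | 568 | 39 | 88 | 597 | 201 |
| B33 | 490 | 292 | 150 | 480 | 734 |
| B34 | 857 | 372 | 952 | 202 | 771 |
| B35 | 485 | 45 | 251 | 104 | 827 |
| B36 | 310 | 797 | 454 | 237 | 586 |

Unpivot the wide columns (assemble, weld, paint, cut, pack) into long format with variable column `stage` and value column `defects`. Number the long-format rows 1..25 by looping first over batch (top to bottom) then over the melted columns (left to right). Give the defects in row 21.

310

25 rows total (5 × 5). Row 21: index ⌊(21-1)/5⌋ = 4 into batch → B36; (21-1) mod 5 = 0 into the melted columns → assemble.
So row 21 is (B36, assemble, 310); defects = 310.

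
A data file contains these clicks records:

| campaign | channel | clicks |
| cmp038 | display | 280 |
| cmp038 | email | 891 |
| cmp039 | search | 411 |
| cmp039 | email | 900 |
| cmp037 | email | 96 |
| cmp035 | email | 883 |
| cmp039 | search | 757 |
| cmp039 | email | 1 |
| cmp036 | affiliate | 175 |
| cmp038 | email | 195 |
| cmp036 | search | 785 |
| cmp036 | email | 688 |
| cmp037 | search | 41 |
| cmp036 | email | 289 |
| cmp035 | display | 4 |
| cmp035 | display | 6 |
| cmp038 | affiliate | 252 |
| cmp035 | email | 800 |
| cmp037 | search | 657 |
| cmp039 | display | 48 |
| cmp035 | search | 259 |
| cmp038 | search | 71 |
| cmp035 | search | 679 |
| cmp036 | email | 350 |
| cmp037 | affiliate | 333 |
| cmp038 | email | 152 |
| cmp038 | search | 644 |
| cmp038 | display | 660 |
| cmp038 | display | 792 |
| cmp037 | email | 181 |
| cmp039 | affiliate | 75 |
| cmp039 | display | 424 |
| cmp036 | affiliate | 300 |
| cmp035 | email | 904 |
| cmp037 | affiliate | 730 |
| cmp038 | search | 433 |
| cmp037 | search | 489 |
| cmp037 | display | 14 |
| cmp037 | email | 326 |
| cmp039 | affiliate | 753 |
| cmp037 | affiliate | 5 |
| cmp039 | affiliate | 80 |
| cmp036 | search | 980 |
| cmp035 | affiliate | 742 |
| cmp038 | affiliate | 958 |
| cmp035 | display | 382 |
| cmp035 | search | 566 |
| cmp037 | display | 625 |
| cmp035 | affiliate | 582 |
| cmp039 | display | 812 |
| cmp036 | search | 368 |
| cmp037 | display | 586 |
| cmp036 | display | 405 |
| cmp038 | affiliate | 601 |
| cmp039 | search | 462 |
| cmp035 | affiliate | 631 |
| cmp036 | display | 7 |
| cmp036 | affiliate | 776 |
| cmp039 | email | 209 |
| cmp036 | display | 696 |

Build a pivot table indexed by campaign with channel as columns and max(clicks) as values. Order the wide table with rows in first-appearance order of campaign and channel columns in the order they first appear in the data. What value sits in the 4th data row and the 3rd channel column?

679

With rows in first-appearance order of campaign, row 4 is campaign=cmp035. channel columns in first-appearance order: display, email, search, affiliate; column 3 is search.
Long rows with campaign=cmp035, channel=search: max(259, 679, 566) = 679.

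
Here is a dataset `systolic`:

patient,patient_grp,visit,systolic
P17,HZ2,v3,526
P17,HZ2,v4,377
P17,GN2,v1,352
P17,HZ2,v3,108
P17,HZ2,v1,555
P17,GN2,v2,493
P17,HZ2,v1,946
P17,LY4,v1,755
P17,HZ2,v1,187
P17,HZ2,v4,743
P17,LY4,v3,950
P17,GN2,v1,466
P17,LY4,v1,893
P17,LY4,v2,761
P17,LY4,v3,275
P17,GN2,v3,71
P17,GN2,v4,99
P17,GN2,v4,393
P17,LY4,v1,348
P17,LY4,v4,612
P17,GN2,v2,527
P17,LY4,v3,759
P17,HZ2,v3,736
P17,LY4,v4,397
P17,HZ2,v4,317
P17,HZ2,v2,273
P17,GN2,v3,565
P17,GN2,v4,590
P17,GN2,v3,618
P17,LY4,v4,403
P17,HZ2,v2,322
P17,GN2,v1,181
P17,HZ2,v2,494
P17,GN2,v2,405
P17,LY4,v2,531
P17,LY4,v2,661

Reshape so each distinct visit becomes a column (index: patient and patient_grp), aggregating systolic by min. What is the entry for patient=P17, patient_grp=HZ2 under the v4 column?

317

Rows with patient=P17, patient_grp=HZ2 and visit=v4: systolic values are 377, 743, 317.
min(377, 743, 317) = 317.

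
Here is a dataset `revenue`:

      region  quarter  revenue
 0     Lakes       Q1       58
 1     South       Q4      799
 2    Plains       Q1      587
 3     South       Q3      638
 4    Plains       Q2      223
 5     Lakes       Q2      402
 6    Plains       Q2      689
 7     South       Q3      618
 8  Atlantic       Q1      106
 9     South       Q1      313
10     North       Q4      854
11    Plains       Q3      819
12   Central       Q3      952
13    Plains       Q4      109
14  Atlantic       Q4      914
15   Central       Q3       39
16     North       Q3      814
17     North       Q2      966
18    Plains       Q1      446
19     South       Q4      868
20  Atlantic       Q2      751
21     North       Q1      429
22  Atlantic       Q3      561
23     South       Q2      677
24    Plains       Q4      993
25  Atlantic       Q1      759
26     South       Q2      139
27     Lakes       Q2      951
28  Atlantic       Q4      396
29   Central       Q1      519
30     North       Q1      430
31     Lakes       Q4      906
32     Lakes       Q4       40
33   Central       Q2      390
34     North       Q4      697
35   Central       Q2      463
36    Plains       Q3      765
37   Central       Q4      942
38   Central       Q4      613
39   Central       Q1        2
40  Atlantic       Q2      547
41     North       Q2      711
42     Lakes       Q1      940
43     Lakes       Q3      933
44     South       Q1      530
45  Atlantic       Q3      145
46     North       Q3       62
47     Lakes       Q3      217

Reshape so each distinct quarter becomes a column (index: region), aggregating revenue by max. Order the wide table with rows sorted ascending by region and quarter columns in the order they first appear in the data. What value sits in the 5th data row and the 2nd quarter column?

With rows sorted ascending by region, row 5 is region=Plains. quarter columns in first-appearance order: Q1, Q4, Q3, Q2; column 2 is Q4.
Long rows with region=Plains, quarter=Q4: max(109, 993) = 993.

993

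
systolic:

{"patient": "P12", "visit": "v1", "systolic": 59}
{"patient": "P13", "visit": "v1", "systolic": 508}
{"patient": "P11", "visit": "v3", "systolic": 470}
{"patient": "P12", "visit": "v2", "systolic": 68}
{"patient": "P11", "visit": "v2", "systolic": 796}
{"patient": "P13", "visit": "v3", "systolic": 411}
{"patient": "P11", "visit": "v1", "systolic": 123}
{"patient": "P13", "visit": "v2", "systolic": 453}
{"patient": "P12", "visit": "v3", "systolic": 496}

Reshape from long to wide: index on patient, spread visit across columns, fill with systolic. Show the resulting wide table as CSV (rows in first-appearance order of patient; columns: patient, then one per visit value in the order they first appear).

patient,v1,v3,v2
P12,59,496,68
P13,508,411,453
P11,123,470,796

Columns: patient plus the 3 distinct visit values (v1, v3, v2).
For example, row P12 column v1 takes systolic=59 from the long row (P12, v1).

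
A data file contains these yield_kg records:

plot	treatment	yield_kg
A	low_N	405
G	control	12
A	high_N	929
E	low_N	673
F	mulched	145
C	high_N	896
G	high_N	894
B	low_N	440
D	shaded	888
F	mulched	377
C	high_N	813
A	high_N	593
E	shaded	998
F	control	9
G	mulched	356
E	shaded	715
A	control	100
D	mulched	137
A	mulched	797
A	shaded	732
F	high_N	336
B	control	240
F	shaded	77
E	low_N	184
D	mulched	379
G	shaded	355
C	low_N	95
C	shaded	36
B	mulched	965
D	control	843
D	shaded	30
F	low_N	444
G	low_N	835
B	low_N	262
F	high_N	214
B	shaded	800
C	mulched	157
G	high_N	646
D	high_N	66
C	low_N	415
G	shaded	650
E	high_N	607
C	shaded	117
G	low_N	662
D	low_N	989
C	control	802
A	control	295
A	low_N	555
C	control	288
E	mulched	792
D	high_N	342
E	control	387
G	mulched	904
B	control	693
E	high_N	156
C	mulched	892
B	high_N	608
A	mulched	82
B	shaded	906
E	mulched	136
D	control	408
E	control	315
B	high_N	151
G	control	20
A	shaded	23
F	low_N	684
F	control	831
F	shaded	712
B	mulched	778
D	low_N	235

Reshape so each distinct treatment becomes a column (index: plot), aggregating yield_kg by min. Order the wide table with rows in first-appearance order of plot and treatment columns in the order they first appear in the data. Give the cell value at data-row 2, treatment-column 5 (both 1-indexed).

355

With rows in first-appearance order of plot, row 2 is plot=G. treatment columns in first-appearance order: low_N, control, high_N, mulched, shaded; column 5 is shaded.
Long rows with plot=G, treatment=shaded: min(355, 650) = 355.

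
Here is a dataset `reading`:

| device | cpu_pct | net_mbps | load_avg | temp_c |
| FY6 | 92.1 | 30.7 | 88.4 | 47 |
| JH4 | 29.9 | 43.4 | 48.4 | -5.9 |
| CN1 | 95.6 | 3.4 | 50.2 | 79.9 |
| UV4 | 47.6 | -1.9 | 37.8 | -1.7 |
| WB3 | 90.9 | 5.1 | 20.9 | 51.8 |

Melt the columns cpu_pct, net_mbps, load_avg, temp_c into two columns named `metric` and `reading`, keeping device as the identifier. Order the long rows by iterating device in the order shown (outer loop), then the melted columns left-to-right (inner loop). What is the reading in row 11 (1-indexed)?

50.2

20 rows total (5 × 4). Row 11: index ⌊(11-1)/4⌋ = 2 into device → CN1; (11-1) mod 4 = 2 into the melted columns → load_avg.
So row 11 is (CN1, load_avg, 50.2); reading = 50.2.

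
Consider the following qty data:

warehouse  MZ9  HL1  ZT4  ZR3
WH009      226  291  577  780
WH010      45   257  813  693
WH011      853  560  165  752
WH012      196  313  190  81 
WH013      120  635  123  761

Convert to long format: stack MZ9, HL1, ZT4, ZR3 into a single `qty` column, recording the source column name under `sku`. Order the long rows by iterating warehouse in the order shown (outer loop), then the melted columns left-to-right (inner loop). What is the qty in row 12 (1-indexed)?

752

20 rows total (5 × 4). Row 12: index ⌊(12-1)/4⌋ = 2 into warehouse → WH011; (12-1) mod 4 = 3 into the melted columns → ZR3.
So row 12 is (WH011, ZR3, 752); qty = 752.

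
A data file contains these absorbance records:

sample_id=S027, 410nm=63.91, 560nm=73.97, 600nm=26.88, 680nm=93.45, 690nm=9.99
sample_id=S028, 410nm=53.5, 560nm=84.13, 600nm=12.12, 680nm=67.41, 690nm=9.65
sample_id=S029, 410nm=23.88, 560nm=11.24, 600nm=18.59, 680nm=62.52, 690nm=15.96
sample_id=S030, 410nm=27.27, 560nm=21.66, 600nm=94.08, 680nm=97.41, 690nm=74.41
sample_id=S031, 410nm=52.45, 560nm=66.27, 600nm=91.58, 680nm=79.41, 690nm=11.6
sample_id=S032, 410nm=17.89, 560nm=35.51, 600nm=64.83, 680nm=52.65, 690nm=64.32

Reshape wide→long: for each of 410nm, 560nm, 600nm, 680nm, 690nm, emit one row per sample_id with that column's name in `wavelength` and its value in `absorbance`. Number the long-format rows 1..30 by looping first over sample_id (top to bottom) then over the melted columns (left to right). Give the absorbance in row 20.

30 rows total (6 × 5). Row 20: index ⌊(20-1)/5⌋ = 3 into sample_id → S030; (20-1) mod 5 = 4 into the melted columns → 690nm.
So row 20 is (S030, 690nm, 74.41); absorbance = 74.41.

74.41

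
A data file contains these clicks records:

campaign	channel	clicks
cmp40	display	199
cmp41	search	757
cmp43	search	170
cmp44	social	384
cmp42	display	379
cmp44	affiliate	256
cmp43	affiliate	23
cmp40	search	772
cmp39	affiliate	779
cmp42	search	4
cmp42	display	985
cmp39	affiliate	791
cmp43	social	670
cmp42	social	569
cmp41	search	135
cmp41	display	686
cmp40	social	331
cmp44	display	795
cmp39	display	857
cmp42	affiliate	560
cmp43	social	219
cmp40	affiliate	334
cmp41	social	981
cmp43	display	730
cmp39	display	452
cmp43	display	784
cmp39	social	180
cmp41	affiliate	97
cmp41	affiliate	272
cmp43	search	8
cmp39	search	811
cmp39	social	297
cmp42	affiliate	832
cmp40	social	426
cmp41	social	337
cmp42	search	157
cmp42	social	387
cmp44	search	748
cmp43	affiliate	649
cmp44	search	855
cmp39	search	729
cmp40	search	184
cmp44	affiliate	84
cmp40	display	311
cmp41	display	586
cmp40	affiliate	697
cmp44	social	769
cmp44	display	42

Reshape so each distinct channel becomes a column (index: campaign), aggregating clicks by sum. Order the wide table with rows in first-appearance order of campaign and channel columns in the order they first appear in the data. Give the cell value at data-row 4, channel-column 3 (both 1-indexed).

1153

With rows in first-appearance order of campaign, row 4 is campaign=cmp44. channel columns in first-appearance order: display, search, social, affiliate; column 3 is social.
Long rows with campaign=cmp44, channel=social: 384 + 769 = 1153.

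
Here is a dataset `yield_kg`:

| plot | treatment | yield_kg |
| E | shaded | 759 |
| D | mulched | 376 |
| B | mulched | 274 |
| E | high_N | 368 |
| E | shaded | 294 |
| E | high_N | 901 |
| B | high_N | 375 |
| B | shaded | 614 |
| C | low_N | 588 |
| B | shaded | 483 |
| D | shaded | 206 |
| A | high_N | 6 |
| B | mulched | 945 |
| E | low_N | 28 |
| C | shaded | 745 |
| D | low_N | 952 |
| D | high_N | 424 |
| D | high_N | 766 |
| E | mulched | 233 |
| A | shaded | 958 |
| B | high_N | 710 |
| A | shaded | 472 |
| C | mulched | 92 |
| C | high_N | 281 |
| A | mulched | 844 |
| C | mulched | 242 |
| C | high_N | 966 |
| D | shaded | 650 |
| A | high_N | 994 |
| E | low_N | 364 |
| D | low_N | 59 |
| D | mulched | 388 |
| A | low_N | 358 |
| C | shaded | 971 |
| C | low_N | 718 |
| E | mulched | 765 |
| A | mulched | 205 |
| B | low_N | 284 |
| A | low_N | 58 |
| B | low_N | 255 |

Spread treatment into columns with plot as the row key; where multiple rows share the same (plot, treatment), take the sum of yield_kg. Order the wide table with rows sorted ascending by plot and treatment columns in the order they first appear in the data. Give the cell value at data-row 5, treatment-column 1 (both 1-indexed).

1053

With rows sorted ascending by plot, row 5 is plot=E. treatment columns in first-appearance order: shaded, mulched, high_N, low_N; column 1 is shaded.
Long rows with plot=E, treatment=shaded: 759 + 294 = 1053.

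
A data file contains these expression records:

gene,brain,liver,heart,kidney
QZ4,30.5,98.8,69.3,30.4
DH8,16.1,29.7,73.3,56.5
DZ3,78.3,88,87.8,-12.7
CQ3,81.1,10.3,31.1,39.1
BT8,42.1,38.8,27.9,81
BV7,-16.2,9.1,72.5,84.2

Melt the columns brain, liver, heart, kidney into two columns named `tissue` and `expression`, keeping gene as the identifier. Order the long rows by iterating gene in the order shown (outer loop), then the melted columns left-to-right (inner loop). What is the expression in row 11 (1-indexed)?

87.8

24 rows total (6 × 4). Row 11: index ⌊(11-1)/4⌋ = 2 into gene → DZ3; (11-1) mod 4 = 2 into the melted columns → heart.
So row 11 is (DZ3, heart, 87.8); expression = 87.8.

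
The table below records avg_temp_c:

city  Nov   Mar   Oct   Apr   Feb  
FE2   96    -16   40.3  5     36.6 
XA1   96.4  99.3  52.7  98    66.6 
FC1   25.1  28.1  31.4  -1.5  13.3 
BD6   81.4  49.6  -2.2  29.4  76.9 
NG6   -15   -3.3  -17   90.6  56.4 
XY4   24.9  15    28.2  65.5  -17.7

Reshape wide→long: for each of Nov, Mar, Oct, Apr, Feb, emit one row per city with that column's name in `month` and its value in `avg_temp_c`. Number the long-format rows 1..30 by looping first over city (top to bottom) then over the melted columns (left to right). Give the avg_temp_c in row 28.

30 rows total (6 × 5). Row 28: index ⌊(28-1)/5⌋ = 5 into city → XY4; (28-1) mod 5 = 2 into the melted columns → Oct.
So row 28 is (XY4, Oct, 28.2); avg_temp_c = 28.2.

28.2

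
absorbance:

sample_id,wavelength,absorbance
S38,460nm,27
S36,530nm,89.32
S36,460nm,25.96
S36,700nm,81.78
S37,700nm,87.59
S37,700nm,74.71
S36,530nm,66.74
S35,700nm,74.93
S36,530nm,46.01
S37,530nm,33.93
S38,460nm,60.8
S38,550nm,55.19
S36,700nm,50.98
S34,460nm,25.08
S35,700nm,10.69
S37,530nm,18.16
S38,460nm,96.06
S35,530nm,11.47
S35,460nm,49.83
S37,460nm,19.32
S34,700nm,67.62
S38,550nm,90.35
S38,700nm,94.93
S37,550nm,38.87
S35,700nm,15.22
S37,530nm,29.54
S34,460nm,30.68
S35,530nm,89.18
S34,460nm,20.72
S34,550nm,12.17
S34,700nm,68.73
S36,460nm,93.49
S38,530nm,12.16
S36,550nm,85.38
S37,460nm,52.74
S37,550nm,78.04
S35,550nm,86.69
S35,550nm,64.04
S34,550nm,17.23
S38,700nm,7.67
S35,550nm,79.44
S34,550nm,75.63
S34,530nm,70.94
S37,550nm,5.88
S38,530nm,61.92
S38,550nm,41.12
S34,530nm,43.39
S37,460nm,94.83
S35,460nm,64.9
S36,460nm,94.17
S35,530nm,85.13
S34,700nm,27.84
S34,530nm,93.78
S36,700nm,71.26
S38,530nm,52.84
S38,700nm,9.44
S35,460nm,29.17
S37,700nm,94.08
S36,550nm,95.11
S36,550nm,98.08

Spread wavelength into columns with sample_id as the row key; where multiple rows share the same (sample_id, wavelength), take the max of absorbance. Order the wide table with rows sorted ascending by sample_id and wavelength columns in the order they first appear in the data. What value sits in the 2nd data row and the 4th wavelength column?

With rows sorted ascending by sample_id, row 2 is sample_id=S35. wavelength columns in first-appearance order: 460nm, 530nm, 700nm, 550nm; column 4 is 550nm.
Long rows with sample_id=S35, wavelength=550nm: max(86.69, 64.04, 79.44) = 86.69.

86.69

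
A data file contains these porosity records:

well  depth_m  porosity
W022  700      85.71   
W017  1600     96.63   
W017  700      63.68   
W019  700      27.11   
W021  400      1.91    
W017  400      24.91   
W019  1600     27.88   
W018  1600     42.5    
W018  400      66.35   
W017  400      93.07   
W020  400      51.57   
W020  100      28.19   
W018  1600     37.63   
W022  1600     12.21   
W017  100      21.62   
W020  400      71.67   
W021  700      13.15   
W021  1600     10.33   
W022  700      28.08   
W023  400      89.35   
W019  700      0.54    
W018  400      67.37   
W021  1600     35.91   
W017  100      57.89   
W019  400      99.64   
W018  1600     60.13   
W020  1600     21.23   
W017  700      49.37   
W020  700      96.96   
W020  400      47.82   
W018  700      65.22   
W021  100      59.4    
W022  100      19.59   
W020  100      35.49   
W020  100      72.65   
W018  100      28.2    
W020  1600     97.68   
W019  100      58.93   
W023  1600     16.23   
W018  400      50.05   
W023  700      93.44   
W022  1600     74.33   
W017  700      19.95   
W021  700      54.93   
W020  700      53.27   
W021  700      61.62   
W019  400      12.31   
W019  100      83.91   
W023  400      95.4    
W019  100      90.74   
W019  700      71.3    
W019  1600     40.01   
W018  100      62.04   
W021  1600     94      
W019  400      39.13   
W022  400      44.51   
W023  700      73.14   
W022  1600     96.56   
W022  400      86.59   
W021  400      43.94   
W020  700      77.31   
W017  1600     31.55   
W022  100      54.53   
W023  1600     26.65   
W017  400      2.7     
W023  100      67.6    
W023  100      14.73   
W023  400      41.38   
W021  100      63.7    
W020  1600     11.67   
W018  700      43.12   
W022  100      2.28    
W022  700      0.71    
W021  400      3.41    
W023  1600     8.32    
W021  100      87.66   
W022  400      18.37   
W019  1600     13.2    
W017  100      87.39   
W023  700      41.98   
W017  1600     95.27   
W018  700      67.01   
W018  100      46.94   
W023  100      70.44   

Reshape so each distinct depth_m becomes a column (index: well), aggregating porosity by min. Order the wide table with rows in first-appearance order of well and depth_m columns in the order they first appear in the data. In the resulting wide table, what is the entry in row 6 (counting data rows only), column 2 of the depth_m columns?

With rows in first-appearance order of well, row 6 is well=W020. depth_m columns in first-appearance order: 700, 1600, 400, 100; column 2 is 1600.
Long rows with well=W020, depth_m=1600: min(21.23, 97.68, 11.67) = 11.67.

11.67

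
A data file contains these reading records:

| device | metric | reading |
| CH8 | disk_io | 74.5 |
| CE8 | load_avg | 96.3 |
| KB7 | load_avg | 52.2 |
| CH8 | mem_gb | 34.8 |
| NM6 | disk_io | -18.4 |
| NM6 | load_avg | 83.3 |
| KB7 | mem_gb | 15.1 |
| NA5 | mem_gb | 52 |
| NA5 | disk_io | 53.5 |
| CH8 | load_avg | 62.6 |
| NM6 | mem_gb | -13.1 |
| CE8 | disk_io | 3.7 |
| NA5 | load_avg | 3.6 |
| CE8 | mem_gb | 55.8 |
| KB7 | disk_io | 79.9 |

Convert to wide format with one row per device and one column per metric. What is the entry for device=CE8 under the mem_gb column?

55.8

Wide layout: rows indexed by device, columns are the 3 distinct metric values (disk_io, load_avg, mem_gb).
Cell (device=CE8, metric=mem_gb) draws from the long row where device=CE8 and metric=mem_gb, which has reading=55.8.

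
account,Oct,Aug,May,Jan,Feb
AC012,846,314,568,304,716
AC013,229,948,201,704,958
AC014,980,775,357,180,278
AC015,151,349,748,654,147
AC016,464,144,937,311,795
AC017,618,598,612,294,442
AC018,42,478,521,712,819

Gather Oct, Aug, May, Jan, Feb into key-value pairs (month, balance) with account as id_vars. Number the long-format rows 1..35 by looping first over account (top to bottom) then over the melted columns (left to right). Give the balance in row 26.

618

35 rows total (7 × 5). Row 26: index ⌊(26-1)/5⌋ = 5 into account → AC017; (26-1) mod 5 = 0 into the melted columns → Oct.
So row 26 is (AC017, Oct, 618); balance = 618.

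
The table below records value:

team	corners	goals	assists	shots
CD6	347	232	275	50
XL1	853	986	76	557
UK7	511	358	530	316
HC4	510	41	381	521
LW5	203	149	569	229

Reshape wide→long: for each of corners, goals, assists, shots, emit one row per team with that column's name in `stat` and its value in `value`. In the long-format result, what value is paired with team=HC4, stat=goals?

Unpivoting turns each (team, wide-column) pair into one long row.
The wide cell at row HC4, column goals holds 41, so the long row (HC4, goals) has value=41.

41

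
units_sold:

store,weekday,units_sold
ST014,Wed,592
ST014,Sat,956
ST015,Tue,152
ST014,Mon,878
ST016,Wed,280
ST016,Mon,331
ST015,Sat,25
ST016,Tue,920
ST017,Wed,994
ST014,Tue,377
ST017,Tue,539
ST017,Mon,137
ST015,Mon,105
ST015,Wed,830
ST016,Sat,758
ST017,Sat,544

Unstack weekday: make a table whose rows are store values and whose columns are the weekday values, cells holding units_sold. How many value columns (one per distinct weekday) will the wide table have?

4

4 distinct weekday values: Mon, Sat, Tue, Wed.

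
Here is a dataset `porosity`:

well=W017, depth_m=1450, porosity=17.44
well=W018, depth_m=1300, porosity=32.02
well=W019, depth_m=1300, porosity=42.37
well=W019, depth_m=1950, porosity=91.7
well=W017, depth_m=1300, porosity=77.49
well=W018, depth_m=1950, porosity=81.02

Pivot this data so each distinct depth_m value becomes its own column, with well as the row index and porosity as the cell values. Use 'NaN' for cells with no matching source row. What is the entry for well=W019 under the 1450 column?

NaN

No long-format row has well=W019 and depth_m=1450, so the cell is NaN.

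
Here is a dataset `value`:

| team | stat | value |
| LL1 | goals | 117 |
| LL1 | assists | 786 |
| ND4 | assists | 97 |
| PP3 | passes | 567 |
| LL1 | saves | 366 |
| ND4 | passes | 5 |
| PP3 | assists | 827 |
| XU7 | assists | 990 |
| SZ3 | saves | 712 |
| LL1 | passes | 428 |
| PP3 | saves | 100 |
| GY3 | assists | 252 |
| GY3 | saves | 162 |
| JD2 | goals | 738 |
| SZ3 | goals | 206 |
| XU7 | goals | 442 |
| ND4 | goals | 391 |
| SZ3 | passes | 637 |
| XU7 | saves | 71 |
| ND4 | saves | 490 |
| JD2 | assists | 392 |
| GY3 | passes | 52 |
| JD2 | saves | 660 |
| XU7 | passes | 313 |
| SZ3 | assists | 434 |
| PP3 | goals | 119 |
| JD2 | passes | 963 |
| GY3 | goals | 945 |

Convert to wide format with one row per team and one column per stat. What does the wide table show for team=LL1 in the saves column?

366

Wide layout: rows indexed by team, columns are the 4 distinct stat values (goals, assists, passes, saves).
Cell (team=LL1, stat=saves) draws from the long row where team=LL1 and stat=saves, which has value=366.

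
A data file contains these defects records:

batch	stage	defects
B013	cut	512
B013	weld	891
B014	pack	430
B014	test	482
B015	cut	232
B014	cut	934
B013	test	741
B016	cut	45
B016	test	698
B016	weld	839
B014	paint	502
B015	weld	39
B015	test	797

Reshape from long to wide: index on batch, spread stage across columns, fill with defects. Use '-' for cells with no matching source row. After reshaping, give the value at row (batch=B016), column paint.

-

No long-format row has batch=B016 and stage=paint, so the cell is -.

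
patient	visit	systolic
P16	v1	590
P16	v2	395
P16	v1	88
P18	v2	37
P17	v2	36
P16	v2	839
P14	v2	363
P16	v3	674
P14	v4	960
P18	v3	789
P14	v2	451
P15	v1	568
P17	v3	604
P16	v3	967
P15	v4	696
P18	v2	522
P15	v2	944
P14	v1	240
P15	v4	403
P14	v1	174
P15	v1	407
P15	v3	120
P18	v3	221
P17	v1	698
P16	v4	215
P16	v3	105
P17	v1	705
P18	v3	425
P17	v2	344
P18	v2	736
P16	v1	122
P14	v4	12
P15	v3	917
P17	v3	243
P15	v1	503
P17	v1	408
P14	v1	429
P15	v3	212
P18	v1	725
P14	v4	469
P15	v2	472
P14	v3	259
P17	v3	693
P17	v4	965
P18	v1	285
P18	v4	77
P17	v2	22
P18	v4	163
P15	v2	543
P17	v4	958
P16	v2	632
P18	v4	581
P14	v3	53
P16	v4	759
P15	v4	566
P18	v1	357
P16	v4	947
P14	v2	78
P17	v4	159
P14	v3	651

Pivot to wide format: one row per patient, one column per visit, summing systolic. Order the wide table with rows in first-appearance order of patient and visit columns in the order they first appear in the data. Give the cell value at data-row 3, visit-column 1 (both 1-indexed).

With rows in first-appearance order of patient, row 3 is patient=P17. visit columns in first-appearance order: v1, v2, v3, v4; column 1 is v1.
Long rows with patient=P17, visit=v1: 698 + 705 + 408 = 1811.

1811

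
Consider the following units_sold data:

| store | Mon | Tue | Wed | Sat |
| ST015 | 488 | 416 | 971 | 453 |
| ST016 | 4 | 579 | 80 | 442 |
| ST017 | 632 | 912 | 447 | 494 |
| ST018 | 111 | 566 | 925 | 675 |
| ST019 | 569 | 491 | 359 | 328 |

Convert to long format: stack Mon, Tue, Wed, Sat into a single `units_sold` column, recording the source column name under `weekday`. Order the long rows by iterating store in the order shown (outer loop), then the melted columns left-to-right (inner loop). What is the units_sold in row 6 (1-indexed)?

579

20 rows total (5 × 4). Row 6: index ⌊(6-1)/4⌋ = 1 into store → ST016; (6-1) mod 4 = 1 into the melted columns → Tue.
So row 6 is (ST016, Tue, 579); units_sold = 579.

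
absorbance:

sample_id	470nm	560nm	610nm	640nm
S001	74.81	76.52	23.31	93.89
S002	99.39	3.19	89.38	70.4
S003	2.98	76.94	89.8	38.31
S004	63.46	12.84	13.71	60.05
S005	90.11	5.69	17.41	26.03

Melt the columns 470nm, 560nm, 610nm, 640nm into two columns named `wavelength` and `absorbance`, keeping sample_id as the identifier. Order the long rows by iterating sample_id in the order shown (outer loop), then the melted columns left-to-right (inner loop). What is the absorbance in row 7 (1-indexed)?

89.38

20 rows total (5 × 4). Row 7: index ⌊(7-1)/4⌋ = 1 into sample_id → S002; (7-1) mod 4 = 2 into the melted columns → 610nm.
So row 7 is (S002, 610nm, 89.38); absorbance = 89.38.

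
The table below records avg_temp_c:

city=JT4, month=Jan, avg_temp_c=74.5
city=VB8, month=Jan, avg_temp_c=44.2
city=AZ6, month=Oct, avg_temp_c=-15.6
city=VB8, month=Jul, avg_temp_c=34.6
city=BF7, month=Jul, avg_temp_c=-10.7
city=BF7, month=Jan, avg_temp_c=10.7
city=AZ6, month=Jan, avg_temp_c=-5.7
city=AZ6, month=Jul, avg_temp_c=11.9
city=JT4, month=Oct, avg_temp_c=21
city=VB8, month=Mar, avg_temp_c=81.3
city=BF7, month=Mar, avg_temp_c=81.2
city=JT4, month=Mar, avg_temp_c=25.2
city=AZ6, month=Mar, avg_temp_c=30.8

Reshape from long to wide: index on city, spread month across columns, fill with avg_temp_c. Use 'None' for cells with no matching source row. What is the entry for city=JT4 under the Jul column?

None

No long-format row has city=JT4 and month=Jul, so the cell is None.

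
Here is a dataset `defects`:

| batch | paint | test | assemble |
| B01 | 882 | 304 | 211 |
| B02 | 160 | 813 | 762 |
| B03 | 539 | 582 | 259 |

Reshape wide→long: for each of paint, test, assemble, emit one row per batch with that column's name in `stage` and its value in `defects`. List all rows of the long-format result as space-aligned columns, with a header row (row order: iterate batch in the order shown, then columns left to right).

batch  stage     defects
B01    paint     882    
B01    test      304    
B01    assemble  211    
B02    paint     160    
B02    test      813    
B02    assemble  762    
B03    paint     539    
B03    test      582    
B03    assemble  259    

Each (batch, column) pair becomes one row: 3 × 3 = 9 rows.
For example, (B01, paint) → defects=882.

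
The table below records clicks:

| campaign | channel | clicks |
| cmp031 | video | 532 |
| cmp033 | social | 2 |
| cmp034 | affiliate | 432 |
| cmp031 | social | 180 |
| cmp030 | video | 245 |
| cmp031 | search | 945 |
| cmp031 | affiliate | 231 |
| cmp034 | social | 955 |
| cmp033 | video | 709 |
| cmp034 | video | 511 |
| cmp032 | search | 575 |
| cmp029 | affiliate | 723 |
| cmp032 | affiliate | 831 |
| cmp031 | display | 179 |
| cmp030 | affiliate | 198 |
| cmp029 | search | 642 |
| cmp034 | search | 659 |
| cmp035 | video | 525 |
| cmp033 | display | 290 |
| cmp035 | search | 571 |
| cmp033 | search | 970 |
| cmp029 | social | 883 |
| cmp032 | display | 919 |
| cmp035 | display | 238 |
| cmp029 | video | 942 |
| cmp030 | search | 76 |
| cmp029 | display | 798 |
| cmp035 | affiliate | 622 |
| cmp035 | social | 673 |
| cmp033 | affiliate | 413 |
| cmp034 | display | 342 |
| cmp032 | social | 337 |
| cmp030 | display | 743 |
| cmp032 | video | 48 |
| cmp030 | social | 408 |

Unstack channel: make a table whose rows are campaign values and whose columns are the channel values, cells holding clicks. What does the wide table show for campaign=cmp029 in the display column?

Wide layout: rows indexed by campaign, columns are the 5 distinct channel values (video, social, affiliate, search, display).
Cell (campaign=cmp029, channel=display) draws from the long row where campaign=cmp029 and channel=display, which has clicks=798.

798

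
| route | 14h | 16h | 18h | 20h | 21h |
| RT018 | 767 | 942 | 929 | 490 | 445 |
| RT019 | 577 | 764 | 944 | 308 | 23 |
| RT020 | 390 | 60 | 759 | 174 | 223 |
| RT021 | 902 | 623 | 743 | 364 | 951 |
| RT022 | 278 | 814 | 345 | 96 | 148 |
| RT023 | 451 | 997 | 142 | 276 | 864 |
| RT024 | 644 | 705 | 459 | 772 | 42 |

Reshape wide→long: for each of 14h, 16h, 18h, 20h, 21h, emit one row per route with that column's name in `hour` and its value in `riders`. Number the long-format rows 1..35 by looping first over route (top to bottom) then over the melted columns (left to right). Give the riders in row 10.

23

35 rows total (7 × 5). Row 10: index ⌊(10-1)/5⌋ = 1 into route → RT019; (10-1) mod 5 = 4 into the melted columns → 21h.
So row 10 is (RT019, 21h, 23); riders = 23.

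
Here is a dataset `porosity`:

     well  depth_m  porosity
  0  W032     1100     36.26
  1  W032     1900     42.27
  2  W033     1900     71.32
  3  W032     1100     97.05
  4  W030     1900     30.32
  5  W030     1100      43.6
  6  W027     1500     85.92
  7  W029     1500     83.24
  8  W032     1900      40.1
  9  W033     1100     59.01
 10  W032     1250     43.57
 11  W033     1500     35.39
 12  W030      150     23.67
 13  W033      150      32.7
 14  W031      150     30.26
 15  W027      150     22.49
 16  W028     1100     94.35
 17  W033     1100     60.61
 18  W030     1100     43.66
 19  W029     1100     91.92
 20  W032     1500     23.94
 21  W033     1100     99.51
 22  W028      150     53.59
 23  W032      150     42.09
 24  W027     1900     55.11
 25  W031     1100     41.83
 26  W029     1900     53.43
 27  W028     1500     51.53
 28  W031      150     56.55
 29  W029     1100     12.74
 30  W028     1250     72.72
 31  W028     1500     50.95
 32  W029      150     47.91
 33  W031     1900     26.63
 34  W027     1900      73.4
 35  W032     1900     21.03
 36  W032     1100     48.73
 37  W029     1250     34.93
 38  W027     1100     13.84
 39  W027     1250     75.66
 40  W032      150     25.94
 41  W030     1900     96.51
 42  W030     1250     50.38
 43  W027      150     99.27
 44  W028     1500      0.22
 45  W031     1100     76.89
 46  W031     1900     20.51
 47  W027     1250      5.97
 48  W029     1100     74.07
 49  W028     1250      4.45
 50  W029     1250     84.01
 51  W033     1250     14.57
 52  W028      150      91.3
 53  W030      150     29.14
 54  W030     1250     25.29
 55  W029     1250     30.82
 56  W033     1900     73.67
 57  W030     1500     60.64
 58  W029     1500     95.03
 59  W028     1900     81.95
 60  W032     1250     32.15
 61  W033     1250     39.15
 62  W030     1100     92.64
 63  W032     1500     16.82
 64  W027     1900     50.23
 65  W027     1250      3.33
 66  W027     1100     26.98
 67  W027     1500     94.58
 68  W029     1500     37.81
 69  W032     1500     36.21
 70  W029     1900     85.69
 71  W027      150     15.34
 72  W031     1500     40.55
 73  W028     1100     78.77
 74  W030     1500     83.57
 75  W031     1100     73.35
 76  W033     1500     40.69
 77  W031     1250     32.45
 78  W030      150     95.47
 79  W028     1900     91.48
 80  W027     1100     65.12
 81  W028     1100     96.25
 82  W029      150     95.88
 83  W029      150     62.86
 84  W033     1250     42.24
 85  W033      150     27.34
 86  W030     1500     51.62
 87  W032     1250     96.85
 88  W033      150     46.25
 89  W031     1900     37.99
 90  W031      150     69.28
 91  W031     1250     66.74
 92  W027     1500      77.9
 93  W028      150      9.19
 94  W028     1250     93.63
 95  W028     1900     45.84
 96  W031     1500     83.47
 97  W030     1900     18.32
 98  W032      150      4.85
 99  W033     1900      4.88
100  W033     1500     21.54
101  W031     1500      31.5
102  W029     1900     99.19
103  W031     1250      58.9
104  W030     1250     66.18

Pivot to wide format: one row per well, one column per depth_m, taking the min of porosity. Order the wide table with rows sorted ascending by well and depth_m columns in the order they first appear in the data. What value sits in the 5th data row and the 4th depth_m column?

32.45

With rows sorted ascending by well, row 5 is well=W031. depth_m columns in first-appearance order: 1100, 1900, 1500, 1250, 150; column 4 is 1250.
Long rows with well=W031, depth_m=1250: min(32.45, 66.74, 58.9) = 32.45.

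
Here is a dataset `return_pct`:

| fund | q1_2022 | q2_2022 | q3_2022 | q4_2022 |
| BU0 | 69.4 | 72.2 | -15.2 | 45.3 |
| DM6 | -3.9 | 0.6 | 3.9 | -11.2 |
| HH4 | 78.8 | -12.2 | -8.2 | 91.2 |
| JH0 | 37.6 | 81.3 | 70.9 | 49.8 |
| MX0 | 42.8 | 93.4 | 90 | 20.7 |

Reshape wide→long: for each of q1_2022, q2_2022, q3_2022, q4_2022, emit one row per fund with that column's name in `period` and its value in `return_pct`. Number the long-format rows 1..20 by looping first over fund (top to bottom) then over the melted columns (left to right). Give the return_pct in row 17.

20 rows total (5 × 4). Row 17: index ⌊(17-1)/4⌋ = 4 into fund → MX0; (17-1) mod 4 = 0 into the melted columns → q1_2022.
So row 17 is (MX0, q1_2022, 42.8); return_pct = 42.8.

42.8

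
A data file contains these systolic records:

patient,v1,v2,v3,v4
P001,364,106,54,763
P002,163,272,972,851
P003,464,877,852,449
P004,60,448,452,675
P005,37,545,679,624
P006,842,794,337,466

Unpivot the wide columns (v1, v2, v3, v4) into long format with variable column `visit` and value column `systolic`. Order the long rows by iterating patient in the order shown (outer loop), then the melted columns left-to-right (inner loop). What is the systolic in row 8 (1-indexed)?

851

24 rows total (6 × 4). Row 8: index ⌊(8-1)/4⌋ = 1 into patient → P002; (8-1) mod 4 = 3 into the melted columns → v4.
So row 8 is (P002, v4, 851); systolic = 851.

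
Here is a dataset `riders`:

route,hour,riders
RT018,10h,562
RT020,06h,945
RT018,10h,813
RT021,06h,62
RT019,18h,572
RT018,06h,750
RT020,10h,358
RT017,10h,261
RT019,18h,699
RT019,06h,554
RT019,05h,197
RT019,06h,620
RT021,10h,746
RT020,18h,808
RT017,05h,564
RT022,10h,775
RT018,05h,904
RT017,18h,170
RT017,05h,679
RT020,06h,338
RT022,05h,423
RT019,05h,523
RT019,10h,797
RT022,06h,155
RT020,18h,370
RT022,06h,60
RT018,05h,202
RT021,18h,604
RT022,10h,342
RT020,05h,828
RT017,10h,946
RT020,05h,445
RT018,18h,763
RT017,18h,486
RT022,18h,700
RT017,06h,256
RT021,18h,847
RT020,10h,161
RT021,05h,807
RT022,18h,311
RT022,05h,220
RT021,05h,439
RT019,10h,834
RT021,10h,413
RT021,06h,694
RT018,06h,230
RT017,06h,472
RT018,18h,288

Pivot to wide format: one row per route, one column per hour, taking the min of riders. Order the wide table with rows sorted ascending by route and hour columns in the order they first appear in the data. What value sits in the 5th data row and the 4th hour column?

With rows sorted ascending by route, row 5 is route=RT021. hour columns in first-appearance order: 10h, 06h, 18h, 05h; column 4 is 05h.
Long rows with route=RT021, hour=05h: min(807, 439) = 439.

439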